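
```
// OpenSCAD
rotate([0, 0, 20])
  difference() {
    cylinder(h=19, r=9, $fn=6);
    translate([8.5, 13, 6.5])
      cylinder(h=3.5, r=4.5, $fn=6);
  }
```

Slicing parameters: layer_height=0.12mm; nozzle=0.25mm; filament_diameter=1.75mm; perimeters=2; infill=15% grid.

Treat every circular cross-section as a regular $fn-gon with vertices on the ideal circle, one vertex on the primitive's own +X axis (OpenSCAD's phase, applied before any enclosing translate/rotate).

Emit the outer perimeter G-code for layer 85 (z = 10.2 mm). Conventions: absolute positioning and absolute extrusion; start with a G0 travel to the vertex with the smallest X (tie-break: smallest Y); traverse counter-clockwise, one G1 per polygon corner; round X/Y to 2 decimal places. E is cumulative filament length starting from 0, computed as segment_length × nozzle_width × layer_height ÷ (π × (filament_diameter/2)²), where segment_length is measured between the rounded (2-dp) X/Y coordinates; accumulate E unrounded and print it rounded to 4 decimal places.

At z = 10.2 mm: the r=9 cylinder contributes a regular 6-gon of circumradius 9; the cylinder at (8.5, 13) is not intersected at this z (z outside [6.5, 10]); Taking the first minus the rest: none of the subtracted shapes is present at this height, so the r=9 cylinder is unchanged — 1 connected region; (rotated 20° about Z; rotation is an isometry so areas/perimeters/island counts are preserved). The outline is a single polygon with 6 vertices. Extrusion per mm of travel: 0.25 × 0.12 / (π × 0.875²) = 0.012473. Accumulating E over each segment gives final E = 0.6735.

G0 X-8.46 Y-3.08 Z10.20
G1 X-1.56 Y-8.86 E0.1123
G1 X6.89 Y-5.79 E0.2244
G1 X8.46 Y3.08 E0.3368
G1 X1.56 Y8.86 E0.4490
G1 X-6.89 Y5.79 E0.5611
G1 X-8.46 Y-3.08 E0.6735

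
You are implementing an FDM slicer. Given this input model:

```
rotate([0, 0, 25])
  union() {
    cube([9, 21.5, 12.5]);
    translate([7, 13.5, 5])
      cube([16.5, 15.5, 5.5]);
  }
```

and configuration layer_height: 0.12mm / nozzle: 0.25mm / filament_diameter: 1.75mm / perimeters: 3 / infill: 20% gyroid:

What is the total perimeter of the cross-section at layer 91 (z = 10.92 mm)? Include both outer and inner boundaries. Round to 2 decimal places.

At z = 10.92 mm: the cube (footprint 9×21.5) is included at this height (perimeter 61.00 mm); the cube at (7, 13.5) is not intersected at this z (z outside [5, 10.5]); Combining (union): only the 9×21.5 cube is present, so the union is just that shape — boundary = 61.00 mm; (rotated 25° about Z; rotation is an isometry so areas/perimeters/island counts are preserved). Overall, the cross-section is a single solid region. Total boundary length (outer) = 61.00 mm.

61.00 mm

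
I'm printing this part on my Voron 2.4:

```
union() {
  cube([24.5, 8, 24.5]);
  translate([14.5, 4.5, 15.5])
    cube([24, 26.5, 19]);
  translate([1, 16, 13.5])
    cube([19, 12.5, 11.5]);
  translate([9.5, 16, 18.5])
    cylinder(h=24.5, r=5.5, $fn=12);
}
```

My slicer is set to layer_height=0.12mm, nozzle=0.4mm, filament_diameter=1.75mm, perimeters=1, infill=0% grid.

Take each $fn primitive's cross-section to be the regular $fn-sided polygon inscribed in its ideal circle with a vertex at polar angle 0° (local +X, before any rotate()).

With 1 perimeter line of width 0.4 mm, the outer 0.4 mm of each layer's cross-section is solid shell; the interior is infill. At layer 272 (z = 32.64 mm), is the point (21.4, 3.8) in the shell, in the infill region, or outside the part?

At z = 32.64 mm: the cube does not reach this height (z outside [0, 24.5]); the cube at (14.5, 4.5) (footprint 24×26.5) is included at this height; the cube at (1, 16) is not intersected at this z (z outside [13.5, 25]); the r=5.5 cylinder at (9.5, 16) gives a regular 12-gon of circumradius 5.5 (constant along its height); Taking the union: the regions partially overlap (shared area 0.93 mm²), so overlapping operands fuse into one piece — 1 connected region. Overall, the cross-section is a single solid region. The nearest boundary edge runs (38.50, 4.50)→(14.50, 4.50); distance from the point to it = 0.70 mm. The point is not inside any of the regions above, so it lies outside the cross-section (0.70 mm from the nearest boundary).

outside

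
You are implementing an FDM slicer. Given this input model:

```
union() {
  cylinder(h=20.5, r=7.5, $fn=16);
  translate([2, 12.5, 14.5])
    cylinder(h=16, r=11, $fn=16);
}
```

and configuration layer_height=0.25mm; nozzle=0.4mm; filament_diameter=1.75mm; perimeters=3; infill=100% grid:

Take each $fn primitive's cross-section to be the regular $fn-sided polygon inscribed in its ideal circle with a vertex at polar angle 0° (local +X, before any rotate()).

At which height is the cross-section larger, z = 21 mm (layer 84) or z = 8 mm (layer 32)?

Layer 84 (z = 21): the cylinder does not reach this height (z outside [0, 20.5]); the r=11 cylinder at (2, 12.5) gives a regular 16-gon of circumradius 11 (constant along its height) (area = (16/2)·11.000²·sin(360°/16) = 370.44 mm²); Combining (union): only the r=11 cylinder at (2, 12.5) is present, so the union is just that shape — area = 370.44 mm². So its area = 370.44 mm². Layer 32 (z = 8): the cylinder: section is a regular 16-gon, circumradius r=7.5 (area = (16/2)·7.500²·sin(360°/16) = 172.21 mm²); the cylinder at (2, 12.5) is absent (z outside [14.5, 30.5]); Merging all regions: only the r=7.5 cylinder is present, so the union is just that shape — area = 172.21 mm². So its area = 172.21 mm². Layer 84 is larger (370.44 vs 172.21 mm²).

layer 84 (z = 21 mm)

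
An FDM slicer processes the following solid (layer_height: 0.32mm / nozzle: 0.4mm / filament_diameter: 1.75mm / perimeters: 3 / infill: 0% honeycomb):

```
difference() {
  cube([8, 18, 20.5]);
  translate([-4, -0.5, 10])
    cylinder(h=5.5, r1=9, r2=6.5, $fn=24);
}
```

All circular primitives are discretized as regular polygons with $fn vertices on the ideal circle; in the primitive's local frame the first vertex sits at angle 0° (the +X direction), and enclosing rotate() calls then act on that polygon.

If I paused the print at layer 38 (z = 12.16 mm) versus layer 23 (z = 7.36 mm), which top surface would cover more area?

Layer 38 (z = 12.16): the 8×18 cube contributes its full rectangle (area 144.00 mm²); the cone at (-4, -0.5) contributes a regular 24-gon of circumradius 8.018 (interpolated between r1=9 and r2=6.5 at t=0.393) (area = (24/2)·8.018²·sin(360°/24) = 199.68 mm²); Taking the first minus the rest: starting from the 8×18 cube (144.00 mm²), the cone at (-4, -0.5) partially overlaps it — only the 17.43 mm² overlap (of its 199.68 mm²) is removed, clipping the outline — area = 126.57 mm². So its area = 126.57 mm². Layer 23 (z = 7.36): the cube is present — its section is the full 8×18 rectangle (area 144.00 mm²); the cone at (-4, -0.5) is absent (z outside [10, 15.5]); Taking the first minus the rest: none of the subtracted shapes is present at this height, so the 8×18 cube is unchanged — area = 144.00 mm². So its area = 144.00 mm². Layer 23 is larger (144.00 vs 126.57 mm²).

layer 23 (z = 7.36 mm)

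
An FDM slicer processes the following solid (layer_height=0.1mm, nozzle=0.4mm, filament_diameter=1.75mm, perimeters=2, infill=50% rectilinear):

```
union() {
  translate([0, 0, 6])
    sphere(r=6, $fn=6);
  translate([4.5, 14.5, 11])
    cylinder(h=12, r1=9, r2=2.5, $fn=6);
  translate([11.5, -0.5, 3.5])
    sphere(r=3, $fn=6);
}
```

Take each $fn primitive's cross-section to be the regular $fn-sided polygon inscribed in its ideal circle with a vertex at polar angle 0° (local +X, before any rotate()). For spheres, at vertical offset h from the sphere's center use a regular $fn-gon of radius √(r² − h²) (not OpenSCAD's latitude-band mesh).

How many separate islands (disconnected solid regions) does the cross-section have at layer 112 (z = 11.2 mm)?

At z = 11.2 mm: the r=6 sphere contributes a regular 6-gon of circumradius √(6²−5.2²) = 2.993; the cone at (4.5, 14.5) (r1=9→r2=2.5) has section circumradius 8.892 here — a regular 6-gon; the sphere at (11.5, -0.5) does not reach this height (|z−center|=7.700 > r=3); Combining (union): the 2 present regions are separate (no shared area or edge), so areas and boundary lengths simply add and each stays a separate island — 2 connected regions. Overall, the cross-section has 2 separate islands. Island count = 2.

2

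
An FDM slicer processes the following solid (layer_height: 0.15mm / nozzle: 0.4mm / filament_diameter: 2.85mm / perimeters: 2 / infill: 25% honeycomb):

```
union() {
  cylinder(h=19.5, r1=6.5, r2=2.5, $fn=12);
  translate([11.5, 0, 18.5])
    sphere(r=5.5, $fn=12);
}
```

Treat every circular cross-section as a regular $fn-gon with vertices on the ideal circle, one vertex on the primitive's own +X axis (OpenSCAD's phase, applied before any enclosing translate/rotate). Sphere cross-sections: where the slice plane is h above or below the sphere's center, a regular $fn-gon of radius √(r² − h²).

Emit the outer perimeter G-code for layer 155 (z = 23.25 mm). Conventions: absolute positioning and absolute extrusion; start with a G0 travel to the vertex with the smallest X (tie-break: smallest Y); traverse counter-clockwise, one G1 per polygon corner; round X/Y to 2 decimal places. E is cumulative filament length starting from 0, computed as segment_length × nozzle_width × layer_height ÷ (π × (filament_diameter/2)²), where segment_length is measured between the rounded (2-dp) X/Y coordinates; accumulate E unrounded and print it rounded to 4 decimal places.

G0 X8.73 Y0.00 Z23.25
G1 X9.10 Y-1.39 E0.0135
G1 X10.11 Y-2.40 E0.0270
G1 X11.50 Y-2.77 E0.0405
G1 X12.89 Y-2.40 E0.0540
G1 X13.90 Y-1.39 E0.0675
G1 X14.27 Y0.00 E0.0810
G1 X13.90 Y1.39 E0.0945
G1 X12.89 Y2.40 E0.1079
G1 X11.50 Y2.77 E0.1215
G1 X10.11 Y2.40 E0.1350
G1 X9.10 Y1.39 E0.1484
G1 X8.73 Y0.00 E0.1620

At z = 23.25 mm: the cone is not intersected at this z (z outside [0, 19.5]); the sphere at (11.5, 0): section is a regular 12-gon, circumradius = √(r²−h²) = √(5.5²−4.75²) = 2.773; Combining (union): only the r=5.5 sphere at (11.5, 0) is present, so the union is just that shape — 1 connected region. The outline is a single polygon with 12 vertices. Extrusion per mm of travel: 0.4 × 0.15 / (π × 1.425²) = 0.009405. Accumulating E over each segment gives final E = 0.1620.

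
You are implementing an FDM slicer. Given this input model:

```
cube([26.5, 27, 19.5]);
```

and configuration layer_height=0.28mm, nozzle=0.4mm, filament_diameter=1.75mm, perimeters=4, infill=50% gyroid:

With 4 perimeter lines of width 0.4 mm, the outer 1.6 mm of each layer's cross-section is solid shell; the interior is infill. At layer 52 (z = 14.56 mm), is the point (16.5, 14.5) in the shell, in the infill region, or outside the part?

infill

At z = 14.56 mm: the cube is present — its section is the full 26.5×27 rectangle. Overall, the cross-section is a single solid region. The nearest boundary edge runs (26.50, 0.00)→(26.50, 27.00); distance from the point to it = 10.00 mm. The point is inside the cross-section and 10.00 mm from the nearest boundary — more than the 1.6 mm shell width (4 × 0.4), so it's in the infill interior.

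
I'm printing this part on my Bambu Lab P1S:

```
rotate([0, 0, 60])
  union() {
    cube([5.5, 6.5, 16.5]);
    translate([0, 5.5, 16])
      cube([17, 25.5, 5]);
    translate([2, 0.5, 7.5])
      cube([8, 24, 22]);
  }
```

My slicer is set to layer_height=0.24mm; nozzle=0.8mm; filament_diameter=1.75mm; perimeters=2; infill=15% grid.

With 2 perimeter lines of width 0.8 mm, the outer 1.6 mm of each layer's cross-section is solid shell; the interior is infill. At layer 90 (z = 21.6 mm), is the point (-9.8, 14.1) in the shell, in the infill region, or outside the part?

infill

At z = 21.6 mm: the cube is not intersected at this z (z outside [0, 16.5]); the cube at (0, 5.5) does not reach this height (z outside [16, 21]); the cube at (2, 0.5) (footprint 8×24) is included at this height; Combining (union): only the 8×24 cube at (2, 0.5) is present, so the union is just that shape — 1 connected region; (whole slice rotated 60° about Z — lengths, areas and connectivity unchanged). Overall, the cross-section is a single solid region. Undo the 60° rotation: the query point maps to (7.311, 15.537) in the un-rotated model frame. The nearest boundary edge runs (10.00, 0.50)→(10.00, 24.50); distance from the point to it = 2.69 mm. The point is inside the cross-section and 2.69 mm from the nearest boundary — more than the 1.6 mm shell width (2 × 0.8), so it's in the infill interior.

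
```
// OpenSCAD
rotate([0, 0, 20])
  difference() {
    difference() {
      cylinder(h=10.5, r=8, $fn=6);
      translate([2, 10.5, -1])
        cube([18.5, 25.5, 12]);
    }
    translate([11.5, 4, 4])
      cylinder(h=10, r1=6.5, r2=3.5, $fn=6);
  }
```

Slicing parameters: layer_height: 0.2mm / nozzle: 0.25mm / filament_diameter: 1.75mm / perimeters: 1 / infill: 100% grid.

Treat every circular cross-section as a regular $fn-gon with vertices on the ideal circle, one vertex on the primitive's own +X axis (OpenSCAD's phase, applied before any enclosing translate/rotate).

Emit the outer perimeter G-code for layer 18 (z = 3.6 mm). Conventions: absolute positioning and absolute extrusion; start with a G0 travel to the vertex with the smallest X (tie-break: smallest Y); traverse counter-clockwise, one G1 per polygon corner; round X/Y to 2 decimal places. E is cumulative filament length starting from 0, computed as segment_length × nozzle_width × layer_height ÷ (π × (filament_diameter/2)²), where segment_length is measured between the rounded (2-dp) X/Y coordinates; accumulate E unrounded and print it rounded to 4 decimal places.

G0 X-7.52 Y-2.74 Z3.60
G1 X-1.39 Y-7.88 E0.1663
G1 X6.13 Y-5.14 E0.3327
G1 X7.52 Y2.74 E0.4990
G1 X1.39 Y7.88 E0.6653
G1 X-6.13 Y5.14 E0.8317
G1 X-7.52 Y-2.74 E0.9980

At z = 3.6 mm: the r=8 cylinder contributes a regular 6-gon of circumradius 8; the cube at (2, 10.5) is present — its section is the full 18.5×25.5 rectangle; Taking the first minus the rest: starting from the r=8 cylinder, the 18.5×25.5 cube at (2, 10.5) misses the remaining region (no effect) — 1 connected region; the cone at (11.5, 4) is not intersected at this z (z outside [4, 14]); Taking the first minus the rest: none of the subtracted shapes is present at this height, so the result so far is unchanged — 1 connected region; (rotated 20° about Z; rotation is an isometry so areas/perimeters/island counts are preserved). The outline is a single polygon with 6 vertices. Extrusion per mm of travel: 0.25 × 0.2 / (π × 0.875²) = 0.020788. Accumulating E over each segment gives final E = 0.9980.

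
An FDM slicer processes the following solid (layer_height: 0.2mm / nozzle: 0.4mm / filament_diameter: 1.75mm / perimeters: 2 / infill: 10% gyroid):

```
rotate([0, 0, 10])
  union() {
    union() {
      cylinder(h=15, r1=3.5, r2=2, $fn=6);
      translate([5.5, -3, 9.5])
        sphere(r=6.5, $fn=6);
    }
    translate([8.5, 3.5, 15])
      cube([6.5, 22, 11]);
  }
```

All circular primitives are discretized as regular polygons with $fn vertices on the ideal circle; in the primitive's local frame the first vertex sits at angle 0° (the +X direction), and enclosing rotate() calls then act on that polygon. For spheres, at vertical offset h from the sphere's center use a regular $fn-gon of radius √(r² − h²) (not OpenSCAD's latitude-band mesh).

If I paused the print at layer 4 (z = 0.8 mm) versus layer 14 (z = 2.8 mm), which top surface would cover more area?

layer 4 (z = 0.8 mm)

Layer 4 (z = 0.8): the cone (r1=3.5→r2=2) has section circumradius 3.420 here — a regular 6-gon (area = (6/2)·3.420²·sin(360°/6) = 30.39 mm²); the sphere at (5.5, -3) is not intersected at this z (|z−center|=8.700 > r=6.5); Merging all regions: only the cone is present, so the union is just that shape — area = 30.39 mm²; the cube at (8.5, 3.5) is not intersected at this z (z outside [15, 26]); Merging all regions: only that combined region is present, so the union is just that shape — area = 30.39 mm²; (whole slice rotated 10° about Z — lengths, areas and connectivity unchanged). So its area = 30.39 mm². Layer 14 (z = 2.8): the cone contributes a regular 6-gon of circumradius 3.220 (interpolated between r1=3.5 and r2=2 at t=0.187) (area = (6/2)·3.220²·sin(360°/6) = 26.94 mm²); the sphere at (5.5, -3) is not intersected at this z (|z−center|=6.700 > r=6.5); Combining (union): only the cone is present, so the union is just that shape — area = 26.94 mm²; the cube at (8.5, 3.5) is absent (z outside [15, 26]); Merging all regions: only the result so far is present, so the union is just that shape — area = 26.94 mm²; (rotated 10° about Z; rotation is an isometry so areas/perimeters/island counts are preserved). So its area = 26.94 mm². Layer 4 is larger (30.39 vs 26.94 mm²).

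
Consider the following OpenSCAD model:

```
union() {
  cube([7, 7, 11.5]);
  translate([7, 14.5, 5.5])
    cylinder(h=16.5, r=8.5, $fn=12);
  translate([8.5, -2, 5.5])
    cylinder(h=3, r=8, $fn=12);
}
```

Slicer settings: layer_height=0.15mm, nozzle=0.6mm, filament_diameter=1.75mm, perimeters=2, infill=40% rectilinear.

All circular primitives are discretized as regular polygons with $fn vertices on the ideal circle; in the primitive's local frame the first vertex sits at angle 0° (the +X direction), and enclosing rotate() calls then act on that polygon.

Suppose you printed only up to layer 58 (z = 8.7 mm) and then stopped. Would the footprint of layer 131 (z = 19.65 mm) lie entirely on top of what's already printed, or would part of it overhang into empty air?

Compare the two slices. At z = 8.7: the cube (footprint 7×7) is included at this height (area 49.00 mm²); the r=8.5 cylinder at (7, 14.5) gives a regular 12-gon of circumradius 8.5 (constant along its height) (area = (12/2)·8.500²·sin(360°/12) = 216.75 mm²); the cylinder at (8.5, -2) is absent (z outside [5.5, 8.5]); Merging all regions: the regions partially overlap — summed areas 265.75 mm² minus the doubly-counted overlap 1.87 mm² gives 263.88 mm² — area = 263.88 mm². At z = 19.65: the cube is absent (z outside [0, 11.5]); the r=8.5 cylinder at (7, 14.5) gives a regular 12-gon of circumradius 8.5 (constant along its height) (area = (12/2)·8.500²·sin(360°/12) = 216.75 mm²); the cylinder at (8.5, -2) does not reach this height (z outside [5.5, 8.5]); Combining (union): only the r=8.5 cylinder at (7, 14.5) is present, so the union is just that shape — area = 216.75 mm². Checking containment: the cross-section at z = 19.65 is a subset of the cross-section at z = 8.7.

entirely on top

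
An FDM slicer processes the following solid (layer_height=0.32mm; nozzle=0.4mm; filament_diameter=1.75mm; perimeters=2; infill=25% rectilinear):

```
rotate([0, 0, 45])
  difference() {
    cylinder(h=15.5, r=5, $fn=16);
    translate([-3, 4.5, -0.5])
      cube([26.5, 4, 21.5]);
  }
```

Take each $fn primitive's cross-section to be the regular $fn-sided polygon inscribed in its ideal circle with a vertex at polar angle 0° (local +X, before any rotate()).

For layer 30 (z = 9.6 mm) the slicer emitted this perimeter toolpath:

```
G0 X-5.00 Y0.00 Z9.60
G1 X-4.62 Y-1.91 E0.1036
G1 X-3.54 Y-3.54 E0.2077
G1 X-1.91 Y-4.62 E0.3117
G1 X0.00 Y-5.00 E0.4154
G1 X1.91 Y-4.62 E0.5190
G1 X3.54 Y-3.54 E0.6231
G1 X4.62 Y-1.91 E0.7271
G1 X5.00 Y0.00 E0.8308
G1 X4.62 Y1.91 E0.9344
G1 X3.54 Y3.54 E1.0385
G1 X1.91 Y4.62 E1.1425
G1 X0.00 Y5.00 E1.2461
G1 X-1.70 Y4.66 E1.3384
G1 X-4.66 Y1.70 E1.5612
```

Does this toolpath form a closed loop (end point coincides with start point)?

Start point (G0): (-5.00, 0.00). End point (last G1): the path does not return to the start — open.

no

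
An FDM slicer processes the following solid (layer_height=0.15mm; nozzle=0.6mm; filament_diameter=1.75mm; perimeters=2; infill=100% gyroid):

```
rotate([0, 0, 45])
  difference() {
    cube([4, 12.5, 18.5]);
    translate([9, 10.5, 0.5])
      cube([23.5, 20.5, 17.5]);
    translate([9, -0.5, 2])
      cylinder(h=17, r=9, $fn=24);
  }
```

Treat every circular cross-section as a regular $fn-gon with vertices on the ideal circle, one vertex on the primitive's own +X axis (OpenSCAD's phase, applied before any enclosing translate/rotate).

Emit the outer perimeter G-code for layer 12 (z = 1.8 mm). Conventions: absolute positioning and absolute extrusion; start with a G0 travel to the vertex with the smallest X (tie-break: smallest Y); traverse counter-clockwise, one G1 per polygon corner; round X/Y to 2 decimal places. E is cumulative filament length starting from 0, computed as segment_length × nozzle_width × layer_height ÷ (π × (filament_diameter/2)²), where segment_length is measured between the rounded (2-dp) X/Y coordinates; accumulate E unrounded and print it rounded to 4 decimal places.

At z = 1.8 mm: the 4×12.5 cube contributes its full rectangle; the cube at (9, 10.5) is present — its section is the full 23.5×20.5 rectangle; the cylinder at (9, -0.5) is not intersected at this z (z outside [2, 19]); Subtracting the remaining from the first: starting from the 4×12.5 cube, the 23.5×20.5 cube at (9, 10.5) misses the remaining region (no effect) — 1 connected region; (whole slice rotated 45° about Z — lengths, areas and connectivity unchanged). The outline is a single polygon with 4 vertices. Extrusion per mm of travel: 0.6 × 0.15 / (π × 0.875²) = 0.037418. Accumulating E over each segment gives final E = 1.2351.

G0 X-8.84 Y8.84 Z1.80
G1 X0.00 Y0.00 E0.4678
G1 X2.83 Y2.83 E0.6175
G1 X-6.01 Y11.67 E1.0853
G1 X-8.84 Y8.84 E1.2351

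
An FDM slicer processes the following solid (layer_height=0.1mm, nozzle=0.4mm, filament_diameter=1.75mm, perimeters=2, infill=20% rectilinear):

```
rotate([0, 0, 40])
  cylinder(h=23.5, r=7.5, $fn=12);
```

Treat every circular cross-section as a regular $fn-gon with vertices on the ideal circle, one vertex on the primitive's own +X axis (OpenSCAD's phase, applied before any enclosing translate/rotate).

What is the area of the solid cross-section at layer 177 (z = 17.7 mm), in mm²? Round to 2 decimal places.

At z = 17.7 mm: the r=7.5 cylinder gives a regular 12-gon of circumradius 7.5 (constant along its height) (area = (12/2)·7.500²·sin(360°/12) = 168.75 mm²); (rotated 40° about Z; rotation is an isometry so areas/perimeters/island counts are preserved). Overall, the cross-section is a single solid region. Net area = 168.75 mm².

168.75 mm²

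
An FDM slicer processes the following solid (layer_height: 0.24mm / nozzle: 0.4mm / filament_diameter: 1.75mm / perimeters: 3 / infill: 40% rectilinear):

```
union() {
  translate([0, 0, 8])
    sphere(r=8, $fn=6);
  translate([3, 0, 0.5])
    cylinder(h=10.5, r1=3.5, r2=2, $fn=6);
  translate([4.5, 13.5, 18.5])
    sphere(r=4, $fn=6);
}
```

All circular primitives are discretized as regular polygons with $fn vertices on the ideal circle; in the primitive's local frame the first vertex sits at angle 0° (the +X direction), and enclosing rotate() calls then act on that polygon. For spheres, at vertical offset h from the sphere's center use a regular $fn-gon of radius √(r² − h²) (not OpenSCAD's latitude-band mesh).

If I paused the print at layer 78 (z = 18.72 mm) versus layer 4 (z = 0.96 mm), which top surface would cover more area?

Layer 78 (z = 18.72): the sphere is not intersected at this z (|z−center|=10.720 > r=8); the cone at (3, 0) is absent (z outside [0.5, 11]); the r=4 sphere at (4.5, 13.5) contributes a regular 6-gon of circumradius √(4²−0.22²) = 3.994 (area = (6/2)·3.994²·sin(360°/6) = 41.44 mm²); Merging all regions: only the r=4 sphere at (4.5, 13.5) is present, so the union is just that shape — area = 41.44 mm². So its area = 41.44 mm². Layer 4 (z = 0.96): the r=8 sphere contributes a regular 6-gon of circumradius √(8²−7.04²) = 3.800 (area = (6/2)·3.800²·sin(360°/6) = 37.51 mm²); the cone at (3, 0) contributes a regular 6-gon of circumradius 3.434 (interpolated between r1=3.5 and r2=2 at t=0.044) (area = (6/2)·3.434²·sin(360°/6) = 30.64 mm²); the sphere at (4.5, 13.5) is absent (|z−center|=17.540 > r=4); Merging all regions: the regions partially overlap — summed areas 68.15 mm² minus the doubly-counted overlap 14.97 mm² gives 53.18 mm² — area = 53.18 mm². So its area = 53.18 mm². Layer 4 is larger (53.18 vs 41.44 mm²).

layer 4 (z = 0.96 mm)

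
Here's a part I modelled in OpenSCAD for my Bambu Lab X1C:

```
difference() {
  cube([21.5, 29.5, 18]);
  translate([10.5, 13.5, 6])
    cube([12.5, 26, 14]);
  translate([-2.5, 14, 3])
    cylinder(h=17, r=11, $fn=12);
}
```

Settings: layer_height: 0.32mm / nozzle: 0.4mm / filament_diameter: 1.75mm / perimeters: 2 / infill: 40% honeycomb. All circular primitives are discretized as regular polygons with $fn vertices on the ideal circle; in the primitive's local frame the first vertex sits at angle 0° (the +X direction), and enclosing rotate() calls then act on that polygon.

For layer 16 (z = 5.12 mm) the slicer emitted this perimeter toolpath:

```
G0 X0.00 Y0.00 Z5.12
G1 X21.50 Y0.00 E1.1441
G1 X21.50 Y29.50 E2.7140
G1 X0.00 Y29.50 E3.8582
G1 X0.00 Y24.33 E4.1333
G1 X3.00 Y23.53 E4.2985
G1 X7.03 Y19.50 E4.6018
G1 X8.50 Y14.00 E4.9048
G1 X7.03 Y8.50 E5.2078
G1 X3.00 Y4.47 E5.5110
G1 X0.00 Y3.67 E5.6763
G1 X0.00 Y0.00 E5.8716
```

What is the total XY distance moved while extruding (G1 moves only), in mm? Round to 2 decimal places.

Sum the Euclidean lengths of each G1 segment: total = 110.33 mm.

110.33 mm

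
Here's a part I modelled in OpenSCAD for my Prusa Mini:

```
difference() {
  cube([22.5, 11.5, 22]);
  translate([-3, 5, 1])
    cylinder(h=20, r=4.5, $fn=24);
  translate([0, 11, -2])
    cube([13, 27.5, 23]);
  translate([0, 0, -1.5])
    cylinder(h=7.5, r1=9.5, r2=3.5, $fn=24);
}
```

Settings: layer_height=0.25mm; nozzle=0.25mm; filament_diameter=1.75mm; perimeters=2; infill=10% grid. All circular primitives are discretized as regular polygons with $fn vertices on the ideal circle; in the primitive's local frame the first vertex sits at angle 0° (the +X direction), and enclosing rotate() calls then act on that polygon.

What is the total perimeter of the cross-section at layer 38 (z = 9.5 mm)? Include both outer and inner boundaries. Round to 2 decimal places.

68.86 mm

At z = 9.5 mm: the cube is present — its section is the full 22.5×11.5 rectangle (perimeter 68.00 mm); the r=4.5 cylinder at (-3, 5) contributes a regular 24-gon of circumradius 4.5 (perimeter = 2·24·4.500·sin(180°/24) = 28.19 mm); the cube at (0, 11) (footprint 13×27.5) is included at this height (perimeter 81.00 mm); the cone is absent (z outside [-1.5, 6]); After the difference (first − rest): starting from the 22.5×11.5 cube, the r=4.5 cylinder at (-3, 5) partially overlaps it — only the 6.78 mm² overlap (of its 62.89 mm²) is removed, clipping the outline; the 13×27.5 cube at (0, 11) partially overlaps it — only the 6.50 mm² overlap (of its 357.50 mm²) is removed, clipping the outline — boundary = 68.86 mm. Overall, the cross-section is a single solid region. Total boundary length (outer) = 68.86 mm.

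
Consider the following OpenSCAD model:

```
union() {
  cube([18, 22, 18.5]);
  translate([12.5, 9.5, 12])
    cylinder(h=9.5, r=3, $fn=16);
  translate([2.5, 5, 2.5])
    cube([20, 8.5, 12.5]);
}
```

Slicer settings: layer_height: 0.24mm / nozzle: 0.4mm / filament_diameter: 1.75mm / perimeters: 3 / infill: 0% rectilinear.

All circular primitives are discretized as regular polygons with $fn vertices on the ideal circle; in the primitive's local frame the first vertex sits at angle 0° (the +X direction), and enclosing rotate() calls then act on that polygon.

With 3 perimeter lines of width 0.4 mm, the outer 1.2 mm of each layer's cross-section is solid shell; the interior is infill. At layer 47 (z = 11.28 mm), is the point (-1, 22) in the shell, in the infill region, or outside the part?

outside

At z = 11.28 mm: the 18×22 cube contributes its full rectangle; the cylinder at (12.5, 9.5) is absent (z outside [12, 21.5]); the cube at (2.5, 5) is present — its section is the full 20×8.5 rectangle; Taking the union: the regions partially overlap (shared area 131.75 mm²), so overlapping operands fuse into one piece — 1 connected region. Overall, the cross-section is a single solid region. The nearest boundary edge runs (0.00, 0.00)→(0.00, 22.00); distance from the point to it = 1.00 mm. The point is not inside any of the regions above, so it lies outside the cross-section (1.00 mm from the nearest boundary).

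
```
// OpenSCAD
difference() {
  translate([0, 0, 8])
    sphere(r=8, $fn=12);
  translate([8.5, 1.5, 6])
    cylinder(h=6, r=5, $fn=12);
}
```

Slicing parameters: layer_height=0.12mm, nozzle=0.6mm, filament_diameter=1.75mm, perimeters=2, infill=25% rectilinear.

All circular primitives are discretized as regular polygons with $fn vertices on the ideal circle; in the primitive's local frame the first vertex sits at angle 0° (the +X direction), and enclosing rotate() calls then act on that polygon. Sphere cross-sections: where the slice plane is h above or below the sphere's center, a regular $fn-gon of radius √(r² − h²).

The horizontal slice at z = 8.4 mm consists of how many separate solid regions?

At z = 8.4 mm: the sphere: section is a regular 12-gon, circumradius = √(r²−h²) = √(8²−0.4²) = 7.990; the cylinder at (8.5, 1.5): section is a regular 12-gon, circumradius r=5; Taking the first minus the rest: starting from the r=8 sphere, the r=5 cylinder at (8.5, 1.5) partially overlaps it — only the 24.95 mm² overlap (of its 75.00 mm²) is removed, clipping the outline — 1 connected region. The result has 1 disconnected region.

1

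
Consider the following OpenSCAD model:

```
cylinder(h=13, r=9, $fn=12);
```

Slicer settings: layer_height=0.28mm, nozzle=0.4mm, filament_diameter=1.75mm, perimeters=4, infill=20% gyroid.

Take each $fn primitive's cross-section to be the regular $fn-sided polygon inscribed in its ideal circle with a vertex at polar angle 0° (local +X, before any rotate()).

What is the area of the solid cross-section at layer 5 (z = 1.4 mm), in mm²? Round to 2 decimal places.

243.00 mm²

At z = 1.4 mm: the r=9 cylinder gives a regular 12-gon of circumradius 9 (constant along its height) (area = (12/2)·9.000²·sin(360°/12) = 243.00 mm²). Overall, the cross-section is a single solid region. Net area = 243.00 mm².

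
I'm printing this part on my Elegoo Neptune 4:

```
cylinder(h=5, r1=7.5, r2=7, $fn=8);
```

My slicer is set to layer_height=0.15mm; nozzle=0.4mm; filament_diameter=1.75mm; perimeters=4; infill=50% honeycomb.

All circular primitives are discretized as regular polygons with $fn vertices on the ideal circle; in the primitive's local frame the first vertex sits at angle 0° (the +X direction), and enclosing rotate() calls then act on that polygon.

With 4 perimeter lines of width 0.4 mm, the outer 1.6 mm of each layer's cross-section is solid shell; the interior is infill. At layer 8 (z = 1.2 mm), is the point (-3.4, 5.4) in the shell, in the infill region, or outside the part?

At z = 1.2 mm: the cone contributes a regular 8-gon of circumradius 7.380 (interpolated between r1=7.5 and r2=7 at t=0.240). Overall, the cross-section is a single solid region. The nearest boundary edge runs (0.00, 7.38)→(-5.22, 5.22); distance from the point to it = 0.53 mm. The point is inside the cross-section, 0.53 mm from the nearest boundary — within the 1.6 mm shell band (4 × 0.4).

shell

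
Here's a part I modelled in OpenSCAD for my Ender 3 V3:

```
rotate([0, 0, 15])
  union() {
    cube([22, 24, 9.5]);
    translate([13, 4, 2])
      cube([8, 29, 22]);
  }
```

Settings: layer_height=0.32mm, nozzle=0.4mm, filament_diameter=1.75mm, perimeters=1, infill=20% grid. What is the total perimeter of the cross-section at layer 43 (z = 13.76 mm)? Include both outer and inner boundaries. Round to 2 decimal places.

74.00 mm

At z = 13.76 mm: the cube is absent (z outside [0, 9.5]); the cube at (13, 4) (footprint 8×29) is included at this height (perimeter 74.00 mm); Combining (union): only the 8×29 cube at (13, 4) is present, so the union is just that shape — boundary = 74.00 mm; (whole slice rotated 15° about Z — lengths, areas and connectivity unchanged). Overall, the cross-section is a single solid region. Total boundary length (outer) = 74.00 mm.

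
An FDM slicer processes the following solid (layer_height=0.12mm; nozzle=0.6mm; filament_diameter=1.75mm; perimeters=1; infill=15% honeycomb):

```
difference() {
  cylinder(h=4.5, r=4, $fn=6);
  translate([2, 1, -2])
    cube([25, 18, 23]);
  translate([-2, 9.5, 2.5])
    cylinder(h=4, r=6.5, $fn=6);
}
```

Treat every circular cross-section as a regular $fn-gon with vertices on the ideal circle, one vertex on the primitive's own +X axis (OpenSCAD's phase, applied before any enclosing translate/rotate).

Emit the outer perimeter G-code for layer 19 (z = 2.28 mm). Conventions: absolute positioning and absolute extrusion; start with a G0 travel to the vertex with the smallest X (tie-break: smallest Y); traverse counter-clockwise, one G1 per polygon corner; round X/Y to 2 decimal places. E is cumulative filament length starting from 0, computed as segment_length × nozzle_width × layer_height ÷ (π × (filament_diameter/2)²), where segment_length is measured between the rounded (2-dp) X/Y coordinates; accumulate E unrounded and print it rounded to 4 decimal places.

At z = 2.28 mm: the r=4 cylinder contributes a regular 6-gon of circumradius 4; the 25×18 cube at (2, 1) contributes its full rectangle; the cylinder at (-2, 9.5) is absent (z outside [2.5, 6.5]); Taking the first minus the rest: starting from the r=4 cylinder, the 25×18 cube at (2, 1) partially overlaps it — only the 1.75 mm² overlap (of its 450.00 mm²) is removed, clipping the outline — 1 connected region. The outline is a single polygon with 8 vertices. Extrusion per mm of travel: 0.6 × 0.12 / (π × 0.875²) = 0.029934. Accumulating E over each segment gives final E = 0.7491.

G0 X-4.00 Y0.00 Z2.28
G1 X-2.00 Y-3.46 E0.1196
G1 X2.00 Y-3.46 E0.2394
G1 X4.00 Y0.00 E0.3590
G1 X3.42 Y1.00 E0.3936
G1 X2.00 Y1.00 E0.4361
G1 X2.00 Y3.46 E0.5097
G1 X-2.00 Y3.46 E0.6295
G1 X-4.00 Y0.00 E0.7491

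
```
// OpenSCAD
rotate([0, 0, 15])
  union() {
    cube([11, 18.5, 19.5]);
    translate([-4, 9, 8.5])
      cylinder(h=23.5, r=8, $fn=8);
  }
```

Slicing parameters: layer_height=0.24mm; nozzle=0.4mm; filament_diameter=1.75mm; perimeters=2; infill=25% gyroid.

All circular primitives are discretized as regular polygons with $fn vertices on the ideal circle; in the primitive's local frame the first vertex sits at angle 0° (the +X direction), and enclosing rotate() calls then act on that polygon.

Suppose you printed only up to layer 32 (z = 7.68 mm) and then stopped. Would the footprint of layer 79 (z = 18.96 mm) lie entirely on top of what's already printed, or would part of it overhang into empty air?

Compare the two slices. At z = 7.68: the cube is present — its section is the full 11×18.5 rectangle (area 203.50 mm²); the cylinder at (-4, 9) is absent (z outside [8.5, 32]); Merging all regions: only the 11×18.5 cube is present, so the union is just that shape — area = 203.50 mm²; (rotated 15° about Z; rotation is an isometry so areas/perimeters/island counts are preserved). At z = 18.96: the 11×18.5 cube contributes its full rectangle (area 203.50 mm²); the cylinder at (-4, 9): section is a regular 8-gon, circumradius r=8 (area = (8/2)·8.000²·sin(360°/8) = 181.02 mm²); Combining (union): the regions partially overlap — summed areas 384.52 mm² minus the doubly-counted overlap 33.14 mm² gives 351.38 mm² — area = 351.38 mm²; (rotated 15° about Z; rotation is an isometry so areas/perimeters/island counts are preserved). Checking containment: at z = 18.96 the cross-section extends beyond the z = 7.68 cross-section by about 147.88 mm².

part overhangs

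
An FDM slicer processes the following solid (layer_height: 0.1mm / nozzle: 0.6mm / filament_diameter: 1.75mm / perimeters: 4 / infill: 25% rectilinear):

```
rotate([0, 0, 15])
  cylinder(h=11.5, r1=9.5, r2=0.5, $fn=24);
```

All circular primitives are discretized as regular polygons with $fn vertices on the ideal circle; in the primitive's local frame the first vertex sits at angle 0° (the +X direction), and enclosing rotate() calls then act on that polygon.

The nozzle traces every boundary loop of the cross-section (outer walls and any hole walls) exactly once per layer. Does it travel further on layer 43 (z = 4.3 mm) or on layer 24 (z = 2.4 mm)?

layer 24 (z = 2.4 mm)

Layer 43 (z = 4.3): the cone (r1=9.5→r2=0.5) has section circumradius 6.135 here — a regular 24-gon (perimeter = 2·24·6.135·sin(180°/24) = 38.44 mm); (rotated 15° about Z; rotation is an isometry so areas/perimeters/island counts are preserved). So its perimeter = 38.44 mm. Layer 24 (z = 2.4): the cone (r1=9.5→r2=0.5) has section circumradius 7.622 here — a regular 24-gon (perimeter = 2·24·7.622·sin(180°/24) = 47.75 mm); (rotated 15° about Z; rotation is an isometry so areas/perimeters/island counts are preserved). So its perimeter = 47.75 mm. Layer 24 is larger (47.75 vs 38.44 mm).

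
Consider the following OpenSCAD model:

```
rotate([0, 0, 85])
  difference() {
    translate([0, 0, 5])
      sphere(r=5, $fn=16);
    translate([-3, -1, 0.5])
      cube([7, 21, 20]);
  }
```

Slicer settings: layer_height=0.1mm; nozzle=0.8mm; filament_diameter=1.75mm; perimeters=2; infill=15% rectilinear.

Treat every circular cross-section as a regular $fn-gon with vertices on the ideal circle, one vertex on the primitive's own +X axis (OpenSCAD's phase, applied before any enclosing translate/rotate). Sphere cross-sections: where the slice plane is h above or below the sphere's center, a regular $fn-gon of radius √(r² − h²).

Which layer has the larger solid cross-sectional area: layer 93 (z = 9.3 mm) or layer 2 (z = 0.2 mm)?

layer 2 (z = 0.2 mm)

Layer 93 (z = 9.3): the sphere: section is a regular 16-gon, circumradius = √(r²−h²) = √(5²−4.3²) = 2.551 (area = (16/2)·2.551²·sin(360°/16) = 19.93 mm²); the 7×21 cube at (-3, -1) contributes its full rectangle (area 147.00 mm²); Subtracting the remaining from the first: starting from the r=5 sphere (19.93 mm²), the 7×21 cube at (-3, -1) partially overlaps it — only the 14.87 mm² overlap (of its 147.00 mm²) is removed, clipping the outline — area = 5.06 mm²; (rotated 85° about Z; rotation is an isometry so areas/perimeters/island counts are preserved). So its area = 5.06 mm². Layer 2 (z = 0.2): the r=5 sphere slices to a regular 16-gon of circumradius 1.400 (√(r²−h²) with h=4.8 from center) (area = (16/2)·1.400²·sin(360°/16) = 6.00 mm²); the cube at (-3, -1) does not reach this height (z outside [0.5, 20.5]); Taking the first minus the rest: none of the subtracted shapes is present at this height, so the r=5 sphere is unchanged — area = 6.00 mm²; (whole slice rotated 85° about Z — lengths, areas and connectivity unchanged). So its area = 6.00 mm². Layer 2 is larger (6.00 vs 5.06 mm²).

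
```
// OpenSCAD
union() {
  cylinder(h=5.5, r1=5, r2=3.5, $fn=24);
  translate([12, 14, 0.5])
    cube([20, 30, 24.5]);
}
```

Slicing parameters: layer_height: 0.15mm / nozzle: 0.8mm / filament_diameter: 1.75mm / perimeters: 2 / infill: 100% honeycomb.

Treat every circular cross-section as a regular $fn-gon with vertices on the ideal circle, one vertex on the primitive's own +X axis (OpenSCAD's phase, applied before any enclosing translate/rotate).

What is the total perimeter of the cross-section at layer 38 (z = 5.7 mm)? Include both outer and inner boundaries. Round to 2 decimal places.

100.00 mm

At z = 5.7 mm: the cone is absent (z outside [0, 5.5]); the cube at (12, 14) is present — its section is the full 20×30 rectangle (perimeter 100.00 mm); Merging all regions: only the 20×30 cube at (12, 14) is present, so the union is just that shape — boundary = 100.00 mm. Overall, the cross-section is a single solid region. Total boundary length (outer) = 100.00 mm.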